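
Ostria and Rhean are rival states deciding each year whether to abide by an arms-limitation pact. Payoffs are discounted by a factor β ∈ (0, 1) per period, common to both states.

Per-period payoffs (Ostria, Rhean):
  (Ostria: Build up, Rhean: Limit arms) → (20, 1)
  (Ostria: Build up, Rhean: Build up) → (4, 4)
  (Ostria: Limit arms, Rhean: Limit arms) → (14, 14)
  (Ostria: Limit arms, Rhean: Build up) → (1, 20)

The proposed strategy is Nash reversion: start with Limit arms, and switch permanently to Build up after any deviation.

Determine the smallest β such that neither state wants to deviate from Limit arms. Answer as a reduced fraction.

3/8

14/(1−β) ≥ 20 + 4β/(1−β)
14 ≥ 20 − 16β
β ≥ 6/16 = 3/8.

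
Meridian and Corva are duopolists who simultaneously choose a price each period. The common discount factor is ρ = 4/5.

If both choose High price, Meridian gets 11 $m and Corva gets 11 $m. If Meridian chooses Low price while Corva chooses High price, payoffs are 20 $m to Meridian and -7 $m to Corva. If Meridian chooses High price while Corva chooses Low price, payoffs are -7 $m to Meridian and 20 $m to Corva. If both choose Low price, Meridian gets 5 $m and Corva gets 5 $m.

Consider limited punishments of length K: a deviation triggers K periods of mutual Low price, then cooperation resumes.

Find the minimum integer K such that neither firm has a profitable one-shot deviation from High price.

3

IC: ρ(1−ρ^K)/(1−ρ) ≥ (20−11)/(11−5) = 3/2.
With ρ = 4/5: need 1 − ρ^K ≥ 3/2·(1−4/5)/(4/5), i.e. ρ^K ≤ 0.6250.
Since (4/5)^2 = 0.6400 and (4/5)^3 = 0.5120, the smallest such K is 3.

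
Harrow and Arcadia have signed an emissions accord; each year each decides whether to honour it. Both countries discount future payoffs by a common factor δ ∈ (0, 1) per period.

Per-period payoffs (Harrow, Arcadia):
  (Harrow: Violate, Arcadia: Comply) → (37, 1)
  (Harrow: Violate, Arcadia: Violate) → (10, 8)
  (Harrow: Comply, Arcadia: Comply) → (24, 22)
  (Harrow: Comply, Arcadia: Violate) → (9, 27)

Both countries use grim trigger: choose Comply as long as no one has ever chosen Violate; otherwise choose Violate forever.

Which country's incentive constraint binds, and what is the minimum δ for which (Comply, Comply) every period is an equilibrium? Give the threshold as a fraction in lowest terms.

Harrow; δ ≥ 13/27

Harrow: cooperation gives 24 each period; deviation gives 37 once then 10 forever.
  24/(1−δ) ≥ 37 + 10δ/(1−δ) ⇒ δ ≥ 13/27.
Arcadia: cooperation gives 22 each period; deviation gives 27 once then 8 forever.
  δ ≥ 5/19.
Both must hold, so the binding constraint is Harrow's: δ ≥ 13/27.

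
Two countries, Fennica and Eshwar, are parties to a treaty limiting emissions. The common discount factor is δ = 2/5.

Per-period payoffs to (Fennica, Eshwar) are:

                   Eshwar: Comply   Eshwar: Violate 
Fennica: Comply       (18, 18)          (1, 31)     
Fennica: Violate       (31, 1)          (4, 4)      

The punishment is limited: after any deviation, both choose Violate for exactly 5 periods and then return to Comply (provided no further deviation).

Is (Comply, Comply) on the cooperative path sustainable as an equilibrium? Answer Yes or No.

No

A one-shot deviation gives 31 now, then 4 for 5 periods, then back to 18.
Gain from deviating: (31−18) today; loss: (18−4) in each of the next 5 periods.
No-deviation condition: (18−4)(δ+…+δ^5) ≥ 31−18, i.e. δ+…+δ^5 ≥ 13/14.
At δ = 2/5: δ+…+δ^5 = 0.6598 < 0.9286.
So cooperation is not sustainable.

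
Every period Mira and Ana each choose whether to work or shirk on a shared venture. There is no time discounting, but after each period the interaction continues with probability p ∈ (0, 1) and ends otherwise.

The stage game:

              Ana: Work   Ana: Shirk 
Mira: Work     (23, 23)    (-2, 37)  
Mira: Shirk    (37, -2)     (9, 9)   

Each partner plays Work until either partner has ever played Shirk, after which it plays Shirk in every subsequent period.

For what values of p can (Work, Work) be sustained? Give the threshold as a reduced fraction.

With no time discounting, the continuation probability p plays the role of the discount factor.
Grim-trigger IC: 23/(1−p) ≥ 37 + 9p/(1−p) ⇒ p ≥ (37−23)/(37−9) = 1/2.

1/2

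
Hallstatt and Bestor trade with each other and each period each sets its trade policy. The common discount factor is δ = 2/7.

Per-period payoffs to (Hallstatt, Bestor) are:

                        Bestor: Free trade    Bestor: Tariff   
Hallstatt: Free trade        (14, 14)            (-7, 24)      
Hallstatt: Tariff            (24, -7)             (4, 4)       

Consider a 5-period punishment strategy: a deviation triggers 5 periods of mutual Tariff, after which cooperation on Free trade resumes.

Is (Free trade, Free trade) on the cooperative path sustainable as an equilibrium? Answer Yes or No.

IC: δ+…+δ^5 ≥ (24−14)/(14−4) = 1.
At δ = 2/7: partial sum = 0.3992 < 1.0000. Cooperation not sustainable.

No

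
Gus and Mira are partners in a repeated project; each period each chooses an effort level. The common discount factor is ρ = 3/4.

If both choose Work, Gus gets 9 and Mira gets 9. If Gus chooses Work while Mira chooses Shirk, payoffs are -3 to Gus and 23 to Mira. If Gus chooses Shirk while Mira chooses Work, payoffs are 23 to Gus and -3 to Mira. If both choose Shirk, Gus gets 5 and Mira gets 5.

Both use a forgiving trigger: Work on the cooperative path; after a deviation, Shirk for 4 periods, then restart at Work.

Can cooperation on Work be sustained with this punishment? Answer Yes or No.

IC: ρ+…+ρ^4 ≥ (23−9)/(9−5) = 7/2.
At ρ = 3/4: partial sum = 2.0508 < 3.5000. Cooperation not sustainable.

No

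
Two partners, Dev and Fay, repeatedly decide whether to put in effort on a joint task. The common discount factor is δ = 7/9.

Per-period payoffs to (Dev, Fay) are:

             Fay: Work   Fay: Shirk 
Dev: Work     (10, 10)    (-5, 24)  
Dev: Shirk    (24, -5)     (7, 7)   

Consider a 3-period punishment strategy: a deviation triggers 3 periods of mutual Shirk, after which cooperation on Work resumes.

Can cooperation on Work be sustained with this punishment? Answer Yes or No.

No

IC: δ+…+δ^3 ≥ (24−10)/(10−7) = 14/3.
At δ = 7/9: partial sum = 1.8532 < 4.6667. Cooperation not sustainable.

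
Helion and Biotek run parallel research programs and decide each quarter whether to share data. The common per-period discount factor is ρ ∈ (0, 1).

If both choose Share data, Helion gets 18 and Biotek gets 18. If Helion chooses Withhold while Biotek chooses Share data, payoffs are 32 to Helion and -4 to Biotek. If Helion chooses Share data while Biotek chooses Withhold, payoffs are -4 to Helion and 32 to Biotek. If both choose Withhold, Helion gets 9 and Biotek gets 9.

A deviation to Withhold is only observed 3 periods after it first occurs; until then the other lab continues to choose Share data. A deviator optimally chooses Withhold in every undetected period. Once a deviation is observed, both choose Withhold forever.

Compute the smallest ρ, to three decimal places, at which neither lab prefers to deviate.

0.847

Deviating for the 3 undetected periods gains 32−18 = 14 per period over cooperation, then loses 18−9 = 9 per period forever once punishment starts.
Gain: 14(1 + ρ + … + ρ^2); loss: 9·ρ^3/(1−ρ).
No profitable deviation ⇔ 14(1−ρ^3) ≤ 9·ρ^3, i.e. ρ^3 ≥ 14/(14+9) = 14/23.
Hence ρ ≥ (14/23)^(1/3) ≈ 0.847.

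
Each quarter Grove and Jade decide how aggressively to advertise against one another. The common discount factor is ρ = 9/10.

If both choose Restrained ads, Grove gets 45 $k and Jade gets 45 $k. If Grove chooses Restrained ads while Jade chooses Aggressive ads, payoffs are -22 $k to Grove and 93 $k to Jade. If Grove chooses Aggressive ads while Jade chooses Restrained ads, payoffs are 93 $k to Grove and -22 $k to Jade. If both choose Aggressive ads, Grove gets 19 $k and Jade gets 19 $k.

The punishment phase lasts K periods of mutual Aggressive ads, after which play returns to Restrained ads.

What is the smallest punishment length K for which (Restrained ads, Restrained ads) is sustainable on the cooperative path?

3

No profitable deviation requires (45−19)(ρ+…+ρ^K) ≥ 93−45, i.e. ρ+…+ρ^K ≥ 24/13 ≈ 1.8462.
With ρ = 9/10, the partial sums are K=1: 0.9000, K=2: 1.7100, K=3: 2.4390.
K = 3 is the first length at which the sum reaches 1.8462.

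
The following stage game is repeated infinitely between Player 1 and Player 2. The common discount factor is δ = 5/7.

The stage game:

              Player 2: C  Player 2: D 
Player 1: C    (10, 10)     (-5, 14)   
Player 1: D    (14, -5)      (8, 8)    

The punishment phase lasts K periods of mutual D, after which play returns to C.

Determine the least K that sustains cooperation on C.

IC: δ(1−δ^K)/(1−δ) ≥ (14−10)/(10−8) = 2.
With δ = 5/7: need 1 − δ^K ≥ 2·(1−5/7)/(5/7), i.e. δ^K ≤ 0.2000.
Since (5/7)^4 = 0.2603 and (5/7)^5 = 0.1859, the smallest such K is 5.

5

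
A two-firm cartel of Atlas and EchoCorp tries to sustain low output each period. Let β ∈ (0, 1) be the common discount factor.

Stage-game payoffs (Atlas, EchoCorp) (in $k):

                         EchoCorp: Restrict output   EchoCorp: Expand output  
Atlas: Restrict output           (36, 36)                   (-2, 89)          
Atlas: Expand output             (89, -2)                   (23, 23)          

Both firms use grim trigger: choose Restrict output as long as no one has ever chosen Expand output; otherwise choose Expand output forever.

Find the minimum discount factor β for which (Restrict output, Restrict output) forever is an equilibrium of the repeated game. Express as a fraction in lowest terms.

53/66

One-period gain from deviating is 89 − 36 = 53. The loss is 36 − 23 = 13 in every subsequent period, with present value 13·β/(1−β).
Deviation is unprofitable when 13·β/(1−β) ≥ 53, i.e. β/(1−β) ≥ 53/13.
Equivalently β ≥ 53/(53+13) = 53/66.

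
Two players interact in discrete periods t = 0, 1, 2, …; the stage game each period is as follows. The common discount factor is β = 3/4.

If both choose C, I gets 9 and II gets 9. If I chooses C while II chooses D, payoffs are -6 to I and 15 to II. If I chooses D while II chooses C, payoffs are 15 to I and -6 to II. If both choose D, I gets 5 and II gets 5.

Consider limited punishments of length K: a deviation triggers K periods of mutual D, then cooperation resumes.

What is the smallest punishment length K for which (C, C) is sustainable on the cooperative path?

No profitable deviation requires (9−5)(β+…+β^K) ≥ 15−9, i.e. β+…+β^K ≥ 3/2 ≈ 1.5000.
With β = 3/4, the partial sums are K=1: 0.7500, K=2: 1.3125, K=3: 1.7344.
K = 3 is the first length at which the sum reaches 1.5000.

3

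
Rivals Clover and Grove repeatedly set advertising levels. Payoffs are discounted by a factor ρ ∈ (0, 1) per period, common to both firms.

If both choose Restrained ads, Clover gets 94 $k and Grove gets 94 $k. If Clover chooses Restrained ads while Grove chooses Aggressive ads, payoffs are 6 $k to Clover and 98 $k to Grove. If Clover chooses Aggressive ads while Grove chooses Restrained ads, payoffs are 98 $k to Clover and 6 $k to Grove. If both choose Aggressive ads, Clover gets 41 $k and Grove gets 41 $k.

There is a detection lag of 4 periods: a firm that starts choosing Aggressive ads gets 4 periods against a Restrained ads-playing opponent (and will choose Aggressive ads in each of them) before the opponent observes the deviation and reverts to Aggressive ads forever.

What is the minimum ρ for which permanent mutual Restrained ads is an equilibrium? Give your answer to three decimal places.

A deviator earns 98 for 4 periods, then 41 forever; cooperating earns 94 forever. Multiplying the IC by (1−ρ):
94 ≥ 98(1−ρ^4) + 41ρ^4, so 57·ρ^4 ≥ 4 and ρ^4 ≥ 4/57.
ρ ≥ (4/57)^(1/4) ≈ 0.515.

0.515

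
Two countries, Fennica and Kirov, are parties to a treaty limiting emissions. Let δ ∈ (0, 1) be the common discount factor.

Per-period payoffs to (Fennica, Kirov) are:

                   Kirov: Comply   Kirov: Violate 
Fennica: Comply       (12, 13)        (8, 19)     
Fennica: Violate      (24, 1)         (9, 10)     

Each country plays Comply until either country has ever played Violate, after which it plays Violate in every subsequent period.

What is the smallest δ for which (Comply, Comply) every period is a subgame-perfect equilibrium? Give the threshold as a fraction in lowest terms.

4/5

Fennica's threshold: (24−12)/(24−9) = 4/5.
Kirov's threshold: (19−13)/(19−10) = 2/3.
4/5 > 2/3, so Fennica binds and δ* = 4/5.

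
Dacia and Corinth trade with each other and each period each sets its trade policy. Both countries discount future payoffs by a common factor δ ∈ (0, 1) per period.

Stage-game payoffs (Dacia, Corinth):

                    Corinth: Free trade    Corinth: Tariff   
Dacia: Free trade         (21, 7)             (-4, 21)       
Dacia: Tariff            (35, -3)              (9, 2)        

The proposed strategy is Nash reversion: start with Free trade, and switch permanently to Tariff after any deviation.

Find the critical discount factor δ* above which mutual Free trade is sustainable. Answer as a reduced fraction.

14/19

For Dacia: deviation gain 35−21 = 14, per-period punishment loss 21−9 = 12. IC gives δ ≥ 14/26 = 7/13.
For Corinth: gain 14, loss 5 per period, so δ ≥ 14/19.
The tighter constraint is Corinth's, so cooperation needs δ ≥ 14/19.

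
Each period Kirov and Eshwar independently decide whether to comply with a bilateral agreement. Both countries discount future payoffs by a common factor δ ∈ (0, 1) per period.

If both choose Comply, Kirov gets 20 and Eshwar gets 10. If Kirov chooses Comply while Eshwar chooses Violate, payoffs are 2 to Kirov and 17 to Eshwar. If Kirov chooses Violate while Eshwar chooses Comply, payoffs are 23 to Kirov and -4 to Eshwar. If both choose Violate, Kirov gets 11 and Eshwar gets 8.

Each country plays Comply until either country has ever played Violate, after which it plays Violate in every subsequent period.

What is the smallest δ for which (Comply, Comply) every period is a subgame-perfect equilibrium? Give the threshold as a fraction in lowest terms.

7/9

Kirov's threshold: (23−20)/(23−11) = 1/4.
Eshwar's threshold: (17−10)/(17−8) = 7/9.
1/4 < 7/9, so Eshwar binds and δ* = 7/9.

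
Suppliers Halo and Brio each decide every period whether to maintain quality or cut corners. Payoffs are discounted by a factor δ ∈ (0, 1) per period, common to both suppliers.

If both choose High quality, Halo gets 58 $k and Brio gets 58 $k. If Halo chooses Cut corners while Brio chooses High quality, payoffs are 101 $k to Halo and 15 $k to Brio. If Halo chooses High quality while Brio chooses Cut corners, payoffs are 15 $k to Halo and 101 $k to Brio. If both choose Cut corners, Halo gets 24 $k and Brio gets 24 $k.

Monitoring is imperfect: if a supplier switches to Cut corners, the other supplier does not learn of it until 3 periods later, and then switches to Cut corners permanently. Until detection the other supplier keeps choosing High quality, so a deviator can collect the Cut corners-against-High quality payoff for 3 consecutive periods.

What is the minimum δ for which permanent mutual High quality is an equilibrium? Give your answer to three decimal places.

0.823

A deviator earns 101 for 3 periods, then 24 forever; cooperating earns 58 forever. Multiplying the IC by (1−δ):
58 ≥ 101(1−δ^3) + 24δ^3, so 77·δ^3 ≥ 43 and δ^3 ≥ 43/77.
δ ≥ (43/77)^(1/3) ≈ 0.823.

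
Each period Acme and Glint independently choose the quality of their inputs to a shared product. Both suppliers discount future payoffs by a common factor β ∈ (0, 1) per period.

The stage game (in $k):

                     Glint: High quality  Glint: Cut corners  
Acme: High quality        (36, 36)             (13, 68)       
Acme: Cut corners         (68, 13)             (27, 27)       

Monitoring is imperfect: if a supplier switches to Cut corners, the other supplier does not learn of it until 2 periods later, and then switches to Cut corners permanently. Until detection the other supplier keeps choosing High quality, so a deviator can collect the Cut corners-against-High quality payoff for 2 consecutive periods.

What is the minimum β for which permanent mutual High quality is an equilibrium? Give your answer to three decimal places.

0.883

A deviator earns 68 for 2 periods, then 27 forever; cooperating earns 36 forever. Multiplying the IC by (1−β):
36 ≥ 68(1−β^2) + 27β^2, so 41·β^2 ≥ 32 and β^2 ≥ 32/41.
β ≥ (32/41)^(1/2) ≈ 0.883.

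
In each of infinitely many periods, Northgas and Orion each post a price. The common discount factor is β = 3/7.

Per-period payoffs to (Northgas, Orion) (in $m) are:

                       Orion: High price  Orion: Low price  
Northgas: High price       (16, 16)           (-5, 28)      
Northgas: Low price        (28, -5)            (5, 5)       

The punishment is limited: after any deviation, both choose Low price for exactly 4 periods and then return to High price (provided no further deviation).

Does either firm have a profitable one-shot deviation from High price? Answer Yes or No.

Yes

Comparing payoff streams over the 5 periods until play realigns: cooperate → 16(1+β+…+β^4); deviate → 28 + 5(β+…+β^4).
Cooperation is sustained iff (16−5)(β+…+β^4) ≥ 28−16.
β+…+β^4 = 3/7·(1−(3/7)^4)/(1−3/7) = 0.7247, and (28−16)/(16−5) = 1.0909.
0.7247 < 1.0909, so cooperation is not sustainable.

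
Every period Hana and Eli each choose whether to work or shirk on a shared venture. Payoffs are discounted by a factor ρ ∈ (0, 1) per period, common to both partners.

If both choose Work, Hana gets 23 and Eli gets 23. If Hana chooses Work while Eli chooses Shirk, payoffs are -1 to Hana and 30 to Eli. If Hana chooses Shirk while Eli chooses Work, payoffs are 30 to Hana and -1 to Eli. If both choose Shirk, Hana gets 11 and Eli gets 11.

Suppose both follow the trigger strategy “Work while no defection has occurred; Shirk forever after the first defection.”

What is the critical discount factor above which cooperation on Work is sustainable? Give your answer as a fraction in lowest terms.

23/(1−ρ) ≥ 30 + 11ρ/(1−ρ)
23 ≥ 30 − 19ρ
ρ ≥ 7/19.

7/19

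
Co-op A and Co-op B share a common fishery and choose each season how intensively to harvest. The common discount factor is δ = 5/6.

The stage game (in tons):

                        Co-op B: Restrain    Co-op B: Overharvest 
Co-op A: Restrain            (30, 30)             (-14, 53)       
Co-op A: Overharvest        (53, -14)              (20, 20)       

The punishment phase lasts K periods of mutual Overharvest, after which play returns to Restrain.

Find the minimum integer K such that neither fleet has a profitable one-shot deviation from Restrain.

Need Σ_{k=1}^{K} δ^k ≥ (53−30)/(30−20) = 2.3000 at δ = 5/6.
At K = 3 the sum is 2.1065 < 2.3000; at K = 4 it is 2.5887 ≥ 2.3000.
So the minimum punishment length is K = 4.

4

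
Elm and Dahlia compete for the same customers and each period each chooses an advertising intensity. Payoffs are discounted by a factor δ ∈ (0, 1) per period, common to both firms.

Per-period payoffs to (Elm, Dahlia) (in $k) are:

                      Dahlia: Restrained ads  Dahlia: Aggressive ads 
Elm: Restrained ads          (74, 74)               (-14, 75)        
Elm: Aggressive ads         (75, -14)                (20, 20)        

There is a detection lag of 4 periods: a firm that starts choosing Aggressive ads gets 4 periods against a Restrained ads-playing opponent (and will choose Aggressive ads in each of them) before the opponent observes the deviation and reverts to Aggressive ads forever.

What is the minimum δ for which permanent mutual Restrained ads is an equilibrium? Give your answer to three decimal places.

Deviating for the 4 undetected periods gains 75−74 = 1 per period over cooperation, then loses 74−20 = 54 per period forever once punishment starts.
Gain: 1(1 + δ + … + δ^3); loss: 54·δ^4/(1−δ).
No profitable deviation ⇔ 1(1−δ^4) ≤ 54·δ^4, i.e. δ^4 ≥ 1/(1+54) = 1/55.
Hence δ ≥ (1/55)^(1/4) ≈ 0.367.

0.367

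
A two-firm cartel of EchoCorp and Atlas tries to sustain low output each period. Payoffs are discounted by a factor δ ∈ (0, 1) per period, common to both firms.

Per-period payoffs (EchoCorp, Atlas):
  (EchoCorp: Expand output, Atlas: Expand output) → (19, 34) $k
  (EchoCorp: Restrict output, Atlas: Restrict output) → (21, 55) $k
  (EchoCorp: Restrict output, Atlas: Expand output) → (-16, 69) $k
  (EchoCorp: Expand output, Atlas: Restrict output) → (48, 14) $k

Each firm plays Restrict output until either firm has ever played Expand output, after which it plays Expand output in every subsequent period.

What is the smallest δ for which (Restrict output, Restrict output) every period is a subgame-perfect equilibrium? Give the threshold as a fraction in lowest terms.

For EchoCorp: deviation gain 48−21 = 27, per-period punishment loss 21−19 = 2. IC gives δ ≥ 27/29.
For Atlas: gain 14, loss 21 per period, so δ ≥ 14/35 = 2/5.
The tighter constraint is EchoCorp's, so cooperation needs δ ≥ 27/29.

27/29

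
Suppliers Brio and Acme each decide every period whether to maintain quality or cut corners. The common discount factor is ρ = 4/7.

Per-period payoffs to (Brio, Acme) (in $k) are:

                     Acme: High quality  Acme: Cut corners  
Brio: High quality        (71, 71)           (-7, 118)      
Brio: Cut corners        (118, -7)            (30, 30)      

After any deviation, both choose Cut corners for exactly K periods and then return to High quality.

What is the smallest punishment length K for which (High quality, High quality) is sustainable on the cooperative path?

IC: ρ(1−ρ^K)/(1−ρ) ≥ (118−71)/(71−30) = 47/41.
With ρ = 4/7: need 1 − ρ^K ≥ 47/41·(1−4/7)/(4/7), i.e. ρ^K ≤ 0.1402.
Since (4/7)^3 = 0.1866 and (4/7)^4 = 0.1066, the smallest such K is 4.

4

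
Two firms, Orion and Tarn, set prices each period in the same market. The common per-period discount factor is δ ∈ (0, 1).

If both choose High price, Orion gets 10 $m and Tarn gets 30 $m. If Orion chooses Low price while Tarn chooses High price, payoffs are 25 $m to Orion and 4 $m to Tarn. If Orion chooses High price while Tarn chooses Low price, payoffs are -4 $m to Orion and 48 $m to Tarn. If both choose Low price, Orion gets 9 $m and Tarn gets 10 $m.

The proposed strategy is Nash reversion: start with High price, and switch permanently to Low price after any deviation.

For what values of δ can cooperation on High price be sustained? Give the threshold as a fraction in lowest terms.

Orion: cooperation gives 10 each period; deviation gives 25 once then 9 forever.
  10/(1−δ) ≥ 25 + 9δ/(1−δ) ⇒ δ ≥ 15/16.
Tarn: cooperation gives 30 each period; deviation gives 48 once then 10 forever.
  δ ≥ 18/38 = 9/19.
Both must hold, so the binding constraint is Orion's: δ ≥ 15/16.

15/16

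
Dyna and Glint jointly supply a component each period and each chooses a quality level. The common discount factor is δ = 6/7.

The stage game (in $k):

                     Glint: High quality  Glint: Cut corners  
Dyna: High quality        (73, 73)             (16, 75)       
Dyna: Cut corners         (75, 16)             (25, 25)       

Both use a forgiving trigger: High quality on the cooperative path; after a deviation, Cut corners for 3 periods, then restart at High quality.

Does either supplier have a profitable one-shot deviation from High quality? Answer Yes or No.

Comparing payoff streams over the 4 periods until play realigns: cooperate → 73(1+δ+…+δ^3); deviate → 75 + 25(δ+…+δ^3).
Cooperation is sustained iff (73−25)(δ+…+δ^3) ≥ 75−73.
δ+…+δ^3 = 6/7·(1−(6/7)^3)/(1−6/7) = 2.2216, and (75−73)/(73−25) = 0.0417.
2.2216 ≥ 0.0417, so cooperation is sustainable.

No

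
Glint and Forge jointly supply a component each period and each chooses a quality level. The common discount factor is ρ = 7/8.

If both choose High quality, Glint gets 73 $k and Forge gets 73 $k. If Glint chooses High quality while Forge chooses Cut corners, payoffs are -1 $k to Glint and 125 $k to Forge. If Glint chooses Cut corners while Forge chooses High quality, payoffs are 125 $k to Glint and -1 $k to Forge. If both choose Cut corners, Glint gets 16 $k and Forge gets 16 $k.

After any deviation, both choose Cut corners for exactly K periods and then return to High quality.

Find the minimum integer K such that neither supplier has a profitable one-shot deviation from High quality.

IC: ρ(1−ρ^K)/(1−ρ) ≥ (125−73)/(73−16) = 52/57.
With ρ = 7/8: need 1 − ρ^K ≥ 52/57·(1−7/8)/(7/8), i.e. ρ^K ≤ 0.8697.
Since (7/8)^1 = 0.8750 and (7/8)^2 = 0.7656, the smallest such K is 2.

2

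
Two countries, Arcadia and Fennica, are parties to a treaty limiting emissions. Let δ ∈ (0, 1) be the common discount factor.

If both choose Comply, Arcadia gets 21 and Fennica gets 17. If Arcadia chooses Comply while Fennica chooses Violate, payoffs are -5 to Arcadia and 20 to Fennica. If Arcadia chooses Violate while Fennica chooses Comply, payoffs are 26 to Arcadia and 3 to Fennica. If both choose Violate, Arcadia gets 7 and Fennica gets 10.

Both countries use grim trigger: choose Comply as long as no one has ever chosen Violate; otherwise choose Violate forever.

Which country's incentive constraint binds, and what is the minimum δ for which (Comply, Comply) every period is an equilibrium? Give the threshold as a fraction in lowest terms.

Fennica; δ ≥ 3/10

Arcadia's threshold: (26−21)/(26−7) = 5/19.
Fennica's threshold: (20−17)/(20−10) = 3/10.
5/19 < 3/10, so Fennica binds and δ* = 3/10.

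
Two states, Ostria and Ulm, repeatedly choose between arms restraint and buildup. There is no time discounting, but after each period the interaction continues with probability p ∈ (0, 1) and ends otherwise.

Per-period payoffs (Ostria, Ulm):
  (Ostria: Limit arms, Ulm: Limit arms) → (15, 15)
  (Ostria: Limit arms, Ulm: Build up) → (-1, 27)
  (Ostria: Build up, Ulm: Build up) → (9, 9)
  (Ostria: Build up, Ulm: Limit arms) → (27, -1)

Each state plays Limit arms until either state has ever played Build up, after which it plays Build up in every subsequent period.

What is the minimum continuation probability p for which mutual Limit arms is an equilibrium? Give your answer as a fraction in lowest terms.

Expected cooperation value is 15 + p·15 + p²·15 + … = 15/(1−p); deviation gives 27 + p·9/(1−p).
15 ≥ 27(1−p) + 9p ⇒ 18p ≥ 12 ⇒ p ≥ 12/18 = 2/3.

2/3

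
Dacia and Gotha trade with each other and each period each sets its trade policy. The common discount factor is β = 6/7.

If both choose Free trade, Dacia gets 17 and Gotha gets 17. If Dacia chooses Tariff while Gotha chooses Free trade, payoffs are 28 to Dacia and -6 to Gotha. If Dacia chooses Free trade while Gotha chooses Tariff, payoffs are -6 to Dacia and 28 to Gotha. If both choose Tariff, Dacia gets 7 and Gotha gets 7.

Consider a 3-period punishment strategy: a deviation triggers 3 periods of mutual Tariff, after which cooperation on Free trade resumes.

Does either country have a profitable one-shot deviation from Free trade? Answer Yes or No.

IC: β+…+β^3 ≥ (28−17)/(17−7) = 11/10.
At β = 6/7: partial sum = 2.2216 ≥ 1.1000. Cooperation sustainable.

No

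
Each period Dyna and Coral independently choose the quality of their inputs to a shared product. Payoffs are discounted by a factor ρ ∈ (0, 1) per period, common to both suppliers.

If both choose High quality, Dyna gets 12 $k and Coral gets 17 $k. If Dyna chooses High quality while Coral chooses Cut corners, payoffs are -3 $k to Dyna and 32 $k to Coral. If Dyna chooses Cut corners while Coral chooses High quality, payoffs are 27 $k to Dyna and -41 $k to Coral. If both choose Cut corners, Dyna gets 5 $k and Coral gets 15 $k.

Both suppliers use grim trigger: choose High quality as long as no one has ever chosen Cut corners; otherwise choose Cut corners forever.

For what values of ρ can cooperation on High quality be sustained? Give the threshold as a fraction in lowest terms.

15/17

For Dyna: deviation gain 27−12 = 15, per-period punishment loss 12−5 = 7. IC gives ρ ≥ 15/22.
For Coral: gain 15, loss 2 per period, so ρ ≥ 15/17.
The tighter constraint is Coral's, so cooperation needs ρ ≥ 15/17.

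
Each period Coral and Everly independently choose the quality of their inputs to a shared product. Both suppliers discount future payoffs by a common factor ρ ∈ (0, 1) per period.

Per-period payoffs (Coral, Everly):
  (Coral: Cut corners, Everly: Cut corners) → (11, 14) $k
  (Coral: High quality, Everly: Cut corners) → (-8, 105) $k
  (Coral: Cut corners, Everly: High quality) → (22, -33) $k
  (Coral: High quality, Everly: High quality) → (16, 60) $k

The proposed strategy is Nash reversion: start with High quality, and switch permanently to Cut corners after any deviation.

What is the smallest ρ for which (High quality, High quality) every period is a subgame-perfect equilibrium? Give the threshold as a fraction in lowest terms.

For Coral: deviation gain 22−16 = 6, per-period punishment loss 16−11 = 5. IC gives ρ ≥ 6/11.
For Everly: gain 45, loss 46 per period, so ρ ≥ 45/91.
The tighter constraint is Coral's, so cooperation needs ρ ≥ 6/11.

6/11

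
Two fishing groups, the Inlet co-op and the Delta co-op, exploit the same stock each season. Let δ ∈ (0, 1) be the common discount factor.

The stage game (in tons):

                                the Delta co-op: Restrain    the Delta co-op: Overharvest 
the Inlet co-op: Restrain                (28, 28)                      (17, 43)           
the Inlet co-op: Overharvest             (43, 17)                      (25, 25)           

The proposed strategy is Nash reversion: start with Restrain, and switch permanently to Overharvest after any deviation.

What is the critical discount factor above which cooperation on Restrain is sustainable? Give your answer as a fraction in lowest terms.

28/(1−δ) ≥ 43 + 25δ/(1−δ)
28 ≥ 43 − 18δ
δ ≥ 15/18 = 5/6.

5/6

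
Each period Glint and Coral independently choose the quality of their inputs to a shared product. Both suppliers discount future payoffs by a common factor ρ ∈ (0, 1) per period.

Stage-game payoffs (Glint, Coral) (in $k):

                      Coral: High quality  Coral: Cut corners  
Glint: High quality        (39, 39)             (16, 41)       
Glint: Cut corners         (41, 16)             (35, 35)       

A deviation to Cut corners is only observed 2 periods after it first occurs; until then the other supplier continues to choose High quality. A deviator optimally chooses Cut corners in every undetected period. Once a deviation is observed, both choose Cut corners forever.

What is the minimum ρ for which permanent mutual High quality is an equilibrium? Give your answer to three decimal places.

Deviating for the 2 undetected periods gains 41−39 = 2 per period over cooperation, then loses 39−35 = 4 per period forever once punishment starts.
Gain: 2(1 + ρ + … + ρ^1); loss: 4·ρ^2/(1−ρ).
No profitable deviation ⇔ 2(1−ρ^2) ≤ 4·ρ^2, i.e. ρ^2 ≥ 2/(2+4) = 1/3.
Hence ρ ≥ (1/3)^(1/2) ≈ 0.577.

0.577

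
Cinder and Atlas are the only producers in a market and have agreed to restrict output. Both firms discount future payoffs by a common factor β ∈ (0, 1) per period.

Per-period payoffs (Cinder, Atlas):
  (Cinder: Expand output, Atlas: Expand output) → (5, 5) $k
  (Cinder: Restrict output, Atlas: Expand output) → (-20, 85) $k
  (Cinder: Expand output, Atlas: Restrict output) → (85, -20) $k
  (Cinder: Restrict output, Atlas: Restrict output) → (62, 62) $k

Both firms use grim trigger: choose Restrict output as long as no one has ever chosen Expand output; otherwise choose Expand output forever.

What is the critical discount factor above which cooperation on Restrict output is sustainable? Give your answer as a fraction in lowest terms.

23/80

Cooperation forever yields 62 each period: 62/(1−β).
Deviating yields 85 once, then 5 forever: 85 + 5β/(1−β).
No profitable deviation requires 62/(1−β) ≥ 85 + 5β/(1−β).
Multiplying by (1−β): 62 ≥ 85(1−β) + 5β = 85 − 80β.
So 80β ≥ 23, i.e. β ≥ 23/80.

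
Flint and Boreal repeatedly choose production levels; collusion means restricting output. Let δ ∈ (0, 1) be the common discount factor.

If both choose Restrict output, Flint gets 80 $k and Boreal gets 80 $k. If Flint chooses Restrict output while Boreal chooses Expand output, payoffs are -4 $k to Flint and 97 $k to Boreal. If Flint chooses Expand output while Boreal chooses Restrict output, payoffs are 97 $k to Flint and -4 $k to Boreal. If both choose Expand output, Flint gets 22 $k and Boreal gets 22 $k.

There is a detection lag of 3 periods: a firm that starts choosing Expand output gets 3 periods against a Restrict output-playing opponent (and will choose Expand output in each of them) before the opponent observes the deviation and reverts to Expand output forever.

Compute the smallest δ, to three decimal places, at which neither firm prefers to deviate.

The best deviation is to choose Expand output for all 3 undetected periods, earning 97 each, then 22 forever once detected.
Deviation value: 97(1−δ^3)/(1−δ) + 22δ^3/(1−δ); cooperation value: 80/(1−δ).
IC: 80 ≥ 97(1−δ^3) + 22δ^3 = 97 − 75δ^3.
So δ^3 ≥ 17/75, giving δ ≥ (17/75)^(1/3) ≈ 0.610.

0.610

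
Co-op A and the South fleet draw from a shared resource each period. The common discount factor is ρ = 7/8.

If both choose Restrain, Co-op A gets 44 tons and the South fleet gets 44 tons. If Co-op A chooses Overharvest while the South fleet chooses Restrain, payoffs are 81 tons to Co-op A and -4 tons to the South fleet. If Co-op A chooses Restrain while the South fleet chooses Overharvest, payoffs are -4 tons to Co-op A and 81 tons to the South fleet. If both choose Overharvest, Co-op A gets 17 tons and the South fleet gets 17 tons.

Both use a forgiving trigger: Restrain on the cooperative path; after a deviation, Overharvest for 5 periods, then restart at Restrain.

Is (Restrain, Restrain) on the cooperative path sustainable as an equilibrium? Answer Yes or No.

Yes

Comparing payoff streams over the 6 periods until play realigns: cooperate → 44(1+ρ+…+ρ^5); deviate → 81 + 17(ρ+…+ρ^5).
Cooperation is sustained iff (44−17)(ρ+…+ρ^5) ≥ 81−44.
ρ+…+ρ^5 = 7/8·(1−(7/8)^5)/(1−7/8) = 3.4096, and (81−44)/(44−17) = 1.3704.
3.4096 ≥ 1.3704, so cooperation is sustainable.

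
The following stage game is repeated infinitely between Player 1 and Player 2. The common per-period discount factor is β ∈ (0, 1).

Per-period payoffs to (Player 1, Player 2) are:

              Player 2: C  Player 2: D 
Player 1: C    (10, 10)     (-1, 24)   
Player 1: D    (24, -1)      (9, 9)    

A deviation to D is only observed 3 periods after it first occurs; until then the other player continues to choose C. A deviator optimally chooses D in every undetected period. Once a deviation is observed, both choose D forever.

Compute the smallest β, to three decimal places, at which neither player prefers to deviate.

The best deviation is to choose D for all 3 undetected periods, earning 24 each, then 9 forever once detected.
Deviation value: 24(1−β^3)/(1−β) + 9β^3/(1−β); cooperation value: 10/(1−β).
IC: 10 ≥ 24(1−β^3) + 9β^3 = 24 − 15β^3.
So β^3 ≥ 14/15, giving β ≥ (14/15)^(1/3) ≈ 0.977.

0.977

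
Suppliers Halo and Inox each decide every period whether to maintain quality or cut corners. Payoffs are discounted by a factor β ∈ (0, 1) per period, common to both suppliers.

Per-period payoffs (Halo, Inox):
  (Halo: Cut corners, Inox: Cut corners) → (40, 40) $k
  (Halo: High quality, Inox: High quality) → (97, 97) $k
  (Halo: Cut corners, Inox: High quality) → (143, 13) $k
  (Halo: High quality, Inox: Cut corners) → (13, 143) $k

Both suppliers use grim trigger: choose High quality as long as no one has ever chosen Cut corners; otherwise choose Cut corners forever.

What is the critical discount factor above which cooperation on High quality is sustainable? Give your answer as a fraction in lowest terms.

46/103

Under grim trigger the critical discount factor is (T−C)/(T−P) with T = 143, C = 97, P = 40.
β* = (143−97)/(143−40) = 46/103.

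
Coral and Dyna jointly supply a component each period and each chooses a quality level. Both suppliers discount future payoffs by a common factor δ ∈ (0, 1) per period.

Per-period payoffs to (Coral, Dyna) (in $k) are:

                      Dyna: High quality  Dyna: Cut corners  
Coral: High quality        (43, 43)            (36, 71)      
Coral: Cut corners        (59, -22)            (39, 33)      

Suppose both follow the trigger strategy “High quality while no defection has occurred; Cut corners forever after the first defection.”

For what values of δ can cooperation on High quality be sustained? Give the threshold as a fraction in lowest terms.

Coral's threshold: (59−43)/(59−39) = 4/5.
Dyna's threshold: (71−43)/(71−33) = 14/19.
4/5 > 14/19, so Coral binds and δ* = 4/5.

4/5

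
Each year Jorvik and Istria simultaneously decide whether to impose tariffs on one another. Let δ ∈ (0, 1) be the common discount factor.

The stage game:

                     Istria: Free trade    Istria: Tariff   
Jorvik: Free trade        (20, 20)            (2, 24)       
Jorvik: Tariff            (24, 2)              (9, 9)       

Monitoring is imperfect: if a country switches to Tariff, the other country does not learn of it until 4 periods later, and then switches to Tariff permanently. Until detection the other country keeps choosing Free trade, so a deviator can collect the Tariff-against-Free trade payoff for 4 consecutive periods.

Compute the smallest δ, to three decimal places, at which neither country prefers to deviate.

A deviator earns 24 for 4 periods, then 9 forever; cooperating earns 20 forever. Multiplying the IC by (1−δ):
20 ≥ 24(1−δ^4) + 9δ^4, so 15·δ^4 ≥ 4 and δ^4 ≥ 4/15.
δ ≥ (4/15)^(1/4) ≈ 0.719.

0.719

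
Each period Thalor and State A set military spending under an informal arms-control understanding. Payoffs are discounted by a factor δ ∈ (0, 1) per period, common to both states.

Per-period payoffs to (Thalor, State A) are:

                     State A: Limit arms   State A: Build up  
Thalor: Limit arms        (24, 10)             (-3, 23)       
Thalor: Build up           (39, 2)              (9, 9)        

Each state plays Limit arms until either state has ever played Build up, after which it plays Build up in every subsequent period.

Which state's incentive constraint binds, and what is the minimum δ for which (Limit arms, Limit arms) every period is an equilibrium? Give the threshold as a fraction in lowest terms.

Thalor: cooperation gives 24 each period; deviation gives 39 once then 9 forever.
  24/(1−δ) ≥ 39 + 9δ/(1−δ) ⇒ δ ≥ 15/30 = 1/2.
State A: cooperation gives 10 each period; deviation gives 23 once then 9 forever.
  δ ≥ 13/14.
Both must hold, so the binding constraint is State A's: δ ≥ 13/14.

State A; δ ≥ 13/14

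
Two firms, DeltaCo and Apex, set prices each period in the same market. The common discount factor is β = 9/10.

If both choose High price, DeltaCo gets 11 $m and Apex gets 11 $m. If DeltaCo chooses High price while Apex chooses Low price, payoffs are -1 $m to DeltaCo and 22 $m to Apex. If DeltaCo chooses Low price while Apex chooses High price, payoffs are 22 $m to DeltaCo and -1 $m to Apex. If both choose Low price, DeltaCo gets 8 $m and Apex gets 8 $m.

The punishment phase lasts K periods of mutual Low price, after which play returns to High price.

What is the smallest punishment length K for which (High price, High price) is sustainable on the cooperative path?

5

Need Σ_{k=1}^{K} β^k ≥ (22−11)/(11−8) = 3.6667 at β = 9/10.
At K = 4 the sum is 3.0951 < 3.6667; at K = 5 it is 3.6856 ≥ 3.6667.
So the minimum punishment length is K = 5.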